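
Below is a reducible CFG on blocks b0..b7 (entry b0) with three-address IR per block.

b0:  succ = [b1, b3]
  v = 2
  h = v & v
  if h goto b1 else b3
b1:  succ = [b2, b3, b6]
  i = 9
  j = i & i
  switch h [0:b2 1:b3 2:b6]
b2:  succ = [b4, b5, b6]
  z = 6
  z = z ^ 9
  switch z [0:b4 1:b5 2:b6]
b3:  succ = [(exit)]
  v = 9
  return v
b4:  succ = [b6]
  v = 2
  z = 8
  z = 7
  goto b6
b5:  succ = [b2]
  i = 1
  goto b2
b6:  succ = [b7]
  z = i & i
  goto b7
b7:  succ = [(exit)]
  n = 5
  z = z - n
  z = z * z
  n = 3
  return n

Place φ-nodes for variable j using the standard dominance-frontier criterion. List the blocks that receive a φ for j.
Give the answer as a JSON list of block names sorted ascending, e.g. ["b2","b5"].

Answer: ["b3"]

Working:
idom tree: b1←b0 b2←b1 b3←b0 b4←b2 b5←b2 b6←b1 b7←b6
Dom at joins:
  b2: preds {b1,b5}: {b0,b1} ∩ {b0,b1,b2,b5} = {b0,b1}; idom=b1
  b3: preds {b0,b1}: {b0} ∩ {b0,b1} = {b0}; idom=b0
  b6: preds {b1,b2,b4}: {b0,b1} ∩ {b0,b1,b2} ∩ {b0,b1,b2,b4} = {b0,b1}; idom=b1

DF derivation:
  join b2 pred b1: · stop@b1
  join b2 pred b5: b5→b2 stop@b1
  join b3 pred b0: · stop@b0
  join b3 pred b1: b1 stop@b0
  join b6 pred b1: · stop@b1
  join b6 pred b2: b2 stop@b1
  join b6 pred b4: b4→b2 stop@b1
  b0 → ∅
  b1 → {b3}
  b2 → {b2,b6}
  b3 → ∅
  b4 → {b6}
  b5 → {b2}
  b6 → ∅
  b7 → ∅

φ for j: defs {b1}
  DF⁺ = {b3}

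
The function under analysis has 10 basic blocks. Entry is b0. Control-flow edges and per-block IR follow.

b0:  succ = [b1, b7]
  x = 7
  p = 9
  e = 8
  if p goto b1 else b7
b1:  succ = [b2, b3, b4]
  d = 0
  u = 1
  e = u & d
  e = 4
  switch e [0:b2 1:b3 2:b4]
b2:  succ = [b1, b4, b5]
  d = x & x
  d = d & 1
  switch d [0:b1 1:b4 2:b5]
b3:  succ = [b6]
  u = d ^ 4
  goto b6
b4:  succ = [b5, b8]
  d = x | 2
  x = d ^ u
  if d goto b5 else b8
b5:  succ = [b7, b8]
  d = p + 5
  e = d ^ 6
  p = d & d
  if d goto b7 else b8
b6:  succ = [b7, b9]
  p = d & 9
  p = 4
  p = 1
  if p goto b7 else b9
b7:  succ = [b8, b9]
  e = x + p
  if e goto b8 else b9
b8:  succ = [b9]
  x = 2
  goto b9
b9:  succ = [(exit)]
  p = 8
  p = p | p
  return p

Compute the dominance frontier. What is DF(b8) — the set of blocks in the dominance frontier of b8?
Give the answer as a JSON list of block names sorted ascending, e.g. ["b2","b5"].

idom tree: b1←b0 b2←b1 b3←b1 b4←b1 b5←b1 b6←b3 b7←b0 b8←b0 b9←b0
Dom∩ at merges:
  b1: preds {b0,b2}: {b0} ∩ {b0,b1,b2} = {b0}; idom=b0
  b4: preds {b1,b2}: {b0,b1} ∩ {b0,b1,b2} = {b0,b1}; idom=b1
  b5: preds {b2,b4}: {b0,b1,b2} ∩ {b0,b1,b4} = {b0,b1}; idom=b1
  b7: preds {b0,b5,b6}: {b0} ∩ {b0,b1,b5} ∩ {b0,b1,b3,b6} = {b0}; idom=b0
  b8: preds {b4,b5,b7}: {b0,b1,b4} ∩ {b0,b1,b5} ∩ {b0,b7} = {b0}; idom=b0
  b9: preds {b6,b7,b8}: {b0,b1,b3,b6} ∩ {b0,b7} ∩ {b0,b8} = {b0}; idom=b0

Frontier:
  join b1 pred b0: · stop@b0
  join b1 pred b2: b2→b1 stop@b0
  join b4 pred b1: · stop@b1
  join b4 pred b2: b2 stop@b1
  join b5 pred b2: b2 stop@b1
  join b5 pred b4: b4 stop@b1
  join b7 pred b0: · stop@b0
  join b7 pred b5: b5→b1 stop@b0
  join b7 pred b6: b6→b3→b1 stop@b0
  join b8 pred b4: b4→b1 stop@b0
  join b8 pred b5: b5→b1 stop@b0
  join b8 pred b7: b7 stop@b0
  join b9 pred b6: b6→b3→b1 stop@b0
  join b9 pred b7: b7 stop@b0
  join b9 pred b8: b8 stop@b0
  b0: DF=∅
  b1: DF={b1,b7,b8,b9}
  b2: DF={b1,b4,b5}
  b3: DF={b7,b9}
  b4: DF={b5,b8}
  b5: DF={b7,b8}
  b6: DF={b7,b9}
  b7: DF={b8,b9}
  b8: DF={b9}
  b9: DF=∅

DF(b8) = ["b9"]

Answer: ["b9"]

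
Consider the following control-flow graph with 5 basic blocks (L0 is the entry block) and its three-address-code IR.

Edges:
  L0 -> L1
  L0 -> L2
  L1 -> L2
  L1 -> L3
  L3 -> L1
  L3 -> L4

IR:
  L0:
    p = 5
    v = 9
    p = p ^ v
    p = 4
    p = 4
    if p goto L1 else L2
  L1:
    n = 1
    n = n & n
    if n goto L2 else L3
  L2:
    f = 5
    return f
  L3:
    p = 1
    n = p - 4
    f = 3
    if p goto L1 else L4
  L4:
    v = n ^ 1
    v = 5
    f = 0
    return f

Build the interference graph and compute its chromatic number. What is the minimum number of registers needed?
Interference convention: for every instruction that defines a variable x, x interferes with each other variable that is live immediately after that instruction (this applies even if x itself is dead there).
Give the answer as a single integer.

def/use:
  L0 def {p,v} use ∅
  L1 def {n} use ∅
  L2 def {f} use ∅
  L3 def {f,n,p} use ∅
  L4 def {f,v} use {n}

Backward fixpoint:
  L0 li=∅ lo=∅
  L1 li=∅ lo=∅
  L2 li=∅ lo=∅
  L3 li=∅ lo={n}
  L4 li={n} lo=∅

Interfere edges:
  f: {n,p}
  n: {f,p}
  p: {f,n,v}
  v: {p}

Chromatic number:
  {f,n,p} pairwise interfere (3-clique) ⇒ χ ≥ 3
  assign f→c1 n→c2 p→c0 v→c1 — no edge inside a register ⇒ χ ≤ 3
  χ = 3

Answer: 3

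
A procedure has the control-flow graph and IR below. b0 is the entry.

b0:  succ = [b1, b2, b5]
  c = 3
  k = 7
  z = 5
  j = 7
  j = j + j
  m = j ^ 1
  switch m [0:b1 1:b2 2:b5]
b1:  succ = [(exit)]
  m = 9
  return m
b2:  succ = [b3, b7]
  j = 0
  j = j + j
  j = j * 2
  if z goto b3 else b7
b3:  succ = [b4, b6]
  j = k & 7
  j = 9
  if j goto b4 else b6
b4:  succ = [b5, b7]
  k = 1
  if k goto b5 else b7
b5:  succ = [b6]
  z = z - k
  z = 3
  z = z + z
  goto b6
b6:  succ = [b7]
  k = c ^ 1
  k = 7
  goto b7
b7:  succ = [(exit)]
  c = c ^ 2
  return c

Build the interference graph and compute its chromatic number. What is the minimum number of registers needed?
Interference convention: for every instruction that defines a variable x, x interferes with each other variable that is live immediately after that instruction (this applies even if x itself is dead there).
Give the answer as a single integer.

def/use:
  b0: def={c,j,k,m,z} ue=∅
  b1: def={m} ue=∅
  b2: def={j} ue={z}
  b3: def={j} ue={k}
  b4: def={k} ue=∅
  b5: def={z} ue={k,z}
  b6: def={k} ue={c}
  b7: def={c} ue={c}

Live sets:
  b0: in=∅ out={c,k,z}
  b1: in=∅ out=∅
  b2: in={c,k,z} out={c,k,z}
  b3: in={c,k,z} out={c,z}
  b4: in={c,z} out={c,k,z}
  b5: in={c,k,z} out={c}
  b6: in={c} out={c}
  b7: in={c} out=∅

Interfere edges:
  c — {j,k,m,z}
  j — {c,k,z}
  k — {c,j,m,z}
  m — {c,k,z}
  z — {c,j,k,m}

Chromatic number:
  lower bound: {c,j,k,z} mutually conflict ⇒ χ ≥ 4
  4-colouring: c0={c}  c1={k}  c2={z}  c3={j,m}
  χ = 4

Answer: 4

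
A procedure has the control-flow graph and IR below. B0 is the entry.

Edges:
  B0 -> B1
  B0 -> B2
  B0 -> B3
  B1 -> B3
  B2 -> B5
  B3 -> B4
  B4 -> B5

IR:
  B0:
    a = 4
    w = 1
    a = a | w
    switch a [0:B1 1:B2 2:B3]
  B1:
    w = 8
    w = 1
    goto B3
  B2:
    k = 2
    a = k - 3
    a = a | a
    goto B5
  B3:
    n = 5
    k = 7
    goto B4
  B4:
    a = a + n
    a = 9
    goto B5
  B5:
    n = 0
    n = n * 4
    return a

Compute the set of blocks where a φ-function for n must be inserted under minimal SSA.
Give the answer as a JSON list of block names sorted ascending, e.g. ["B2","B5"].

idom tree: B1←B0 B2←B0 B3←B0 B4←B3 B5←B0
Dom∩ at merges:
  B3: preds {B0,B1}: {B0} ∩ {B0,B1} = {B0}; idom=B0
  B5: preds {B2,B4}: {B0,B2} ∩ {B0,B3,B4} = {B0}; idom=B0

DF walk-up:
  join B3 pred B0: · stop@B0
  join B3 pred B1: B1 stop@B0
  join B5 pred B2: B2 stop@B0
  join B5 pred B4: B4→B3 stop@B0
  DF(B0)=∅
  DF(B1)={B3}
  DF(B2)={B5}
  DF(B3)={B5}
  DF(B4)={B5}
  DF(B5)=∅

φ for n: defs {B3,B5}
  DF⁺ = {B5}

Answer: ["B5"]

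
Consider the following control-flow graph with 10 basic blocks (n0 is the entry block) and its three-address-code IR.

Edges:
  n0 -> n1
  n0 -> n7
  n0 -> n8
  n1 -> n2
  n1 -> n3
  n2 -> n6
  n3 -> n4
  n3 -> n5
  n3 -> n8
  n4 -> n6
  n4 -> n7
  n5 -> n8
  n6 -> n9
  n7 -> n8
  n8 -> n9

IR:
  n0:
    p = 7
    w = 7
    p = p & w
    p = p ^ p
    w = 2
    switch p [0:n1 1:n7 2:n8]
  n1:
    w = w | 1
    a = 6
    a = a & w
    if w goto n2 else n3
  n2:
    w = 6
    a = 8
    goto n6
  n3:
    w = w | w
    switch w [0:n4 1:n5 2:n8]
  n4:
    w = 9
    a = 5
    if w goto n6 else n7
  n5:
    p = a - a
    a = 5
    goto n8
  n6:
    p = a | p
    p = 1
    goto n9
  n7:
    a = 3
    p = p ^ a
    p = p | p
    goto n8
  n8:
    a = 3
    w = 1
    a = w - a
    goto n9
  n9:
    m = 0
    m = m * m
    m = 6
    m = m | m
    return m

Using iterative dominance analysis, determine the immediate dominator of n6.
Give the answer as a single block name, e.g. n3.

Answer: n1

Derivation:
idom tree: n1←n0 n2←n1 n3←n1 n4←n3 n5←n3 n6←n1 n7←n0 n8←n0 n9←n0
Dom∩ at merges:
  n6: preds {n2,n4}: {n0,n1,n2} ∩ {n0,n1,n3,n4} = {n0,n1}; idom=n1
  n7: preds {n0,n4}: {n0} ∩ {n0,n1,n3,n4} = {n0}; idom=n0
  n8: preds {n0,n3,n5,n7}: {n0} ∩ {n0,n1,n3} ∩ {n0,n1,n3,n5} ∩ {n0,n7} = {n0}; idom=n0
  n9: preds {n6,n8}: {n0,n1,n6} ∩ {n0,n8} = {n0}; idom=n0

idom(n6) = n1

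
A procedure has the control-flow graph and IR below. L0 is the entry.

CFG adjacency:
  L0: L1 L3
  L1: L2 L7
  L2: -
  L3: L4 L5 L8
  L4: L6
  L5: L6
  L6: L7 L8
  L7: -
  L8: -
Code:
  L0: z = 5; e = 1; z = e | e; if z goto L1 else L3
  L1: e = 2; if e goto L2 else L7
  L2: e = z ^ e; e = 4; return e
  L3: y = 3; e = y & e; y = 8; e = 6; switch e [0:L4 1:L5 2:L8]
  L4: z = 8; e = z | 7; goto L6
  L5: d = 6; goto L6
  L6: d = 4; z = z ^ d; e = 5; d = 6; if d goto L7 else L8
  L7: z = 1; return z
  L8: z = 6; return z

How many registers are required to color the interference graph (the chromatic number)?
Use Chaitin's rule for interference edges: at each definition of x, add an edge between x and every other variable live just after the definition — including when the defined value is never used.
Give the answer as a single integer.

Answer: 3

Derivation:
def/use:
  L0: {e,z} / ∅
  L1: {e} / ∅
  L2: {e} / {e,z}
  L3: {e,y} / {e}
  L4: {e,z} / ∅
  L5: {d} / ∅
  L6: {d,e,z} / {z}
  L7: {z} / ∅
  L8: {z} / ∅

Live sets:
  L0: in=∅ out={e,z}
  L1: in={z} out={e,z}
  L2: in={e,z} out=∅
  L3: in={e,z} out={z}
  L4: in=∅ out={z}
  L5: in={z} out={z}
  L6: in={z} out=∅
  L7: in=∅ out=∅
  L8: in=∅ out=∅

Conflict graph:
  d↔{z}
  e↔{y,z}
  y↔{e,z}
  z↔{d,e,y}

Registers:
  {e,y,z} pairwise interfere (3-clique) ⇒ χ ≥ 3
  assign d→R1 e→R1 y→R2 z→R0 — no edge inside a register ⇒ χ ≤ 3
  χ = 3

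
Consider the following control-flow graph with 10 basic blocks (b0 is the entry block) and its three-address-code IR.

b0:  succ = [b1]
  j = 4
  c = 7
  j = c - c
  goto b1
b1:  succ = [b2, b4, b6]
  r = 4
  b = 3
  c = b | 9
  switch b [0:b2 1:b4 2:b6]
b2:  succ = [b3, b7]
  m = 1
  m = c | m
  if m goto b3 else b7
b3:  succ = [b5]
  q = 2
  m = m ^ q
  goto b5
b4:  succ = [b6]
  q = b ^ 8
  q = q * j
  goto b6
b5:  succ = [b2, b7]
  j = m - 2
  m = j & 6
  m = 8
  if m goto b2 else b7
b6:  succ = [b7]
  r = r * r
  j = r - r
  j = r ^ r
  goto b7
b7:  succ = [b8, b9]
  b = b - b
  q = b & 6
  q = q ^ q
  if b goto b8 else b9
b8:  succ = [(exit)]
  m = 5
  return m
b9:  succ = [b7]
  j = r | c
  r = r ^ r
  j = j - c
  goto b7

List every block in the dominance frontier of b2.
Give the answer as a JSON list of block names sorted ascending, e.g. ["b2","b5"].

idom tree: b1←b0 b2←b1 b3←b2 b4←b1 b5←b3 b6←b1 b7←b1 b8←b7 b9←b7
Dom∩ at merges:
  b2: preds {b1,b5}: {b0,b1} ∩ {b0,b1,b2,b3,b5} = {b0,b1}; idom=b1
  b6: preds {b1,b4}: {b0,b1} ∩ {b0,b1,b4} = {b0,b1}; idom=b1
  b7: preds {b2,b5,b6,b9}: {b0,b1,b2} ∩ {b0,b1,b2,b3,b5} ∩ {b0,b1,b6} ∩ {b0,b1,b7,b9} = {b0,b1}; idom=b1

Frontier:
  b2←b1: walk · to b1
  b2←b5: walk b5→b3→b2 to b1
  b6←b1: walk · to b1
  b6←b4: walk b4 to b1
  b7←b2: walk b2 to b1
  b7←b5: walk b5→b3→b2 to b1
  b7←b6: walk b6 to b1
  b7←b9: walk b9→b7 to b1
  b0: DF=∅
  b1: DF=∅
  b2: DF={b2,b7}
  b3: DF={b2,b7}
  b4: DF={b6}
  b5: DF={b2,b7}
  b6: DF={b7}
  b7: DF={b7}
  b8: DF=∅
  b9: DF={b7}

DF(b2) = ["b2", "b7"]

Answer: ["b2", "b7"]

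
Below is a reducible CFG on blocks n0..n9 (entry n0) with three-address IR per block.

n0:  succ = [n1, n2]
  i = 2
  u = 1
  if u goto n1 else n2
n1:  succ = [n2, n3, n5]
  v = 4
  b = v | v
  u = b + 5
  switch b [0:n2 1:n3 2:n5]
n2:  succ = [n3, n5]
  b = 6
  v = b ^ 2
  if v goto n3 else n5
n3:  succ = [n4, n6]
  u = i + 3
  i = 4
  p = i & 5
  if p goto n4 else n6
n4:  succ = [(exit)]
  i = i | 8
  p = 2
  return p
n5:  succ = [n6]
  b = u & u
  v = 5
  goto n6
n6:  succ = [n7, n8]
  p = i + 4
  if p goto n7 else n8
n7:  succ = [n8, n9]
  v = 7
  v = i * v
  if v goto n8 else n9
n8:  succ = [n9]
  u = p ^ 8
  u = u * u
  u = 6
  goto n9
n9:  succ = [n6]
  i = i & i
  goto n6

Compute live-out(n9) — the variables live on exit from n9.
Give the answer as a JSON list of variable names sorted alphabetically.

Answer: ["i"]

Derivation:
Block summaries:
  n0 def {i,u} use ∅
  n1 def {b,u,v} use ∅
  n2 def {b,v} use ∅
  n3 def {i,p,u} use {i}
  n4 def {i,p} use {i}
  n5 def {b,v} use {u}
  n6 def {p} use {i}
  n7 def {v} use {i}
  n8 def {u} use {p}
  n9 def {i} use {i}

Backward fixpoint:
  live n0: ∅→{i,u}
  live n1: {i}→{i,u}
  live n2: {i,u}→{i,u}
  live n3: {i}→{i}
  live n4: {i}→∅
  live n5: {i,u}→{i}
  live n6: {i}→{i,p}
  live n7: {i,p}→{i,p}
  live n8: {i,p}→{i}
  live n9: {i}→{i}

live-out(n9) = ["i"]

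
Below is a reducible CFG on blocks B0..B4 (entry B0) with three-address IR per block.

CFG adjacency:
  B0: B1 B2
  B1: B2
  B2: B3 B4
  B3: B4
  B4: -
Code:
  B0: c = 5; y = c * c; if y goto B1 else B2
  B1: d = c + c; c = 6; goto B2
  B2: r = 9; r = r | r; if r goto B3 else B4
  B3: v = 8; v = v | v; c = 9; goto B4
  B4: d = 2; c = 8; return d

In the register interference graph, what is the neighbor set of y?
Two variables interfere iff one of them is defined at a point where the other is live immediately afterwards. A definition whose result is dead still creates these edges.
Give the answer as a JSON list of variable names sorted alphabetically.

def/use:
  B0 def {c,y} use ∅
  B1 def {c,d} use {c}
  B2 def {r} use ∅
  B3 def {c,v} use ∅
  B4 def {c,d} use ∅

Live sets:
  B0: in=∅ out={c}
  B1: in={c} out=∅
  B2: in=∅ out=∅
  B3: in=∅ out=∅
  B4: in=∅ out=∅

Interfere edges:
  c↔{d,y}
  d↔{c}
  r↔∅
  v↔∅
  y↔{c}

N(y) = ["c"]

Answer: ["c"]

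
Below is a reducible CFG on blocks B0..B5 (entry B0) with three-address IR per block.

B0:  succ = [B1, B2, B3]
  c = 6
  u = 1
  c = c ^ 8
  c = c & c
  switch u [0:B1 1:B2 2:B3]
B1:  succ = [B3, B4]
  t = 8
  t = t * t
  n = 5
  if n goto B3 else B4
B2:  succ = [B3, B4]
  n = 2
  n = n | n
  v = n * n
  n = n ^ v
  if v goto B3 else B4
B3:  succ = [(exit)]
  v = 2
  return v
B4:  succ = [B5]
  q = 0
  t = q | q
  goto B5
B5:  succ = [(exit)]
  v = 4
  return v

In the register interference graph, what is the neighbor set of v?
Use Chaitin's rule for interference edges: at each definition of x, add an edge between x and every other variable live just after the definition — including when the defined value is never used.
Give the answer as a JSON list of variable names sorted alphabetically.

Block summaries:
  B0: def={c,u} ue=∅
  B1: def={n,t} ue=∅
  B2: def={n,v} ue=∅
  B3: def={v} ue=∅
  B4: def={q,t} ue=∅
  B5: def={v} ue=∅

Backward fixpoint:
  B0 li=∅ lo=∅
  B1 li=∅ lo=∅
  B2 li=∅ lo=∅
  B3 li=∅ lo=∅
  B4 li=∅ lo=∅
  B5 li=∅ lo=∅

Interfere edges:
  c: {u}
  n: {v}
  q: ∅
  t: ∅
  u: {c}
  v: {n}

N(v) = ["n"]

Answer: ["n"]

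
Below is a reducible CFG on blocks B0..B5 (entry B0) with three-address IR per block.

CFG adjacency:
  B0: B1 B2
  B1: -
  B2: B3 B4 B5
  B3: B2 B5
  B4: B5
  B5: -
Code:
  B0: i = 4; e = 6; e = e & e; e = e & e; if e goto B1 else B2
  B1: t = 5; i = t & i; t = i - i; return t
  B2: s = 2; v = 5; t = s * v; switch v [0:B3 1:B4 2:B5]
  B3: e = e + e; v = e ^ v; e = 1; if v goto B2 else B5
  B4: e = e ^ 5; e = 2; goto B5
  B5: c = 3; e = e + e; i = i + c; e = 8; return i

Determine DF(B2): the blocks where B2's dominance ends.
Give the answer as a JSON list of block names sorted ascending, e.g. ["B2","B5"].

Answer: ["B2"]

Derivation:
idom tree: B1←B0 B2←B0 B3←B2 B4←B2 B5←B2
Dom at joins:
  B2: preds {B0,B3}: {B0} ∩ {B0,B2,B3} = {B0}; idom=B0
  B5: preds {B2,B3,B4}: {B0,B2} ∩ {B0,B2,B3} ∩ {B0,B2,B4} = {B0,B2}; idom=B2

Frontier:
  B2←B0: walk · to B0
  B2←B3: walk B3→B2 to B0
  B5←B2: walk · to B2
  B5←B3: walk B3 to B2
  B5←B4: walk B4 to B2
  B0: DF=∅
  B1: DF=∅
  B2: DF={B2}
  B3: DF={B2,B5}
  B4: DF={B5}
  B5: DF=∅

DF(B2) = ["B2"]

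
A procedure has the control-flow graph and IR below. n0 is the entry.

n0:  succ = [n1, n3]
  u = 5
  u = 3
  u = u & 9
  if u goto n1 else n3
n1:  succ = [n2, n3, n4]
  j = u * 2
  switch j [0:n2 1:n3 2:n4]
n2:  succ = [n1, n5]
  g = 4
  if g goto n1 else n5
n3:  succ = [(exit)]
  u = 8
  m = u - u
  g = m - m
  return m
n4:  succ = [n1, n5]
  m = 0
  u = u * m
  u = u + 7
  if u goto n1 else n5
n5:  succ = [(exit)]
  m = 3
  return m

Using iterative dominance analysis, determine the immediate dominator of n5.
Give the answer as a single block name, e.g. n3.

idom tree: n1←n0 n2←n1 n3←n0 n4←n1 n5←n1
Dom at joins:
  n1: preds {n0,n2,n4}: {n0} ∩ {n0,n1,n2} ∩ {n0,n1,n4} = {n0}; idom=n0
  n3: preds {n0,n1}: {n0} ∩ {n0,n1} = {n0}; idom=n0
  n5: preds {n2,n4}: {n0,n1,n2} ∩ {n0,n1,n4} = {n0,n1}; idom=n1

idom(n5) = n1

Answer: n1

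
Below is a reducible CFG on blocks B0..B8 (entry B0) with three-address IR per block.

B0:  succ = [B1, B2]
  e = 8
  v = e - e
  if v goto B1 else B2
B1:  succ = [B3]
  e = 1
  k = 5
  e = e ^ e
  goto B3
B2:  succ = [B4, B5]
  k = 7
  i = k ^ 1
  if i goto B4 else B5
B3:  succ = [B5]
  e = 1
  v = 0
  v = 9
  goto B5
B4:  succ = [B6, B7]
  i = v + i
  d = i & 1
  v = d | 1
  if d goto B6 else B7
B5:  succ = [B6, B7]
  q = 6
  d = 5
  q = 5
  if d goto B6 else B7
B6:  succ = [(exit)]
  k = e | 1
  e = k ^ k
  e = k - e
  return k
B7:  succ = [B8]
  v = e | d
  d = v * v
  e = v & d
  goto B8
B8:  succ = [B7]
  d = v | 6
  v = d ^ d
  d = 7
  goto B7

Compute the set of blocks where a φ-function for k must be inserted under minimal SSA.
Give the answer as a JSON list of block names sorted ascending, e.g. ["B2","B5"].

Answer: ["B5", "B6", "B7"]

Working:
idom tree: B1←B0 B2←B0 B3←B1 B4←B2 B5←B0 B6←B0 B7←B0 B8←B7
Dom at joins:
  B5: preds {B2,B3}: {B0,B2} ∩ {B0,B1,B3} = {B0}; idom=B0
  B6: preds {B4,B5}: {B0,B2,B4} ∩ {B0,B5} = {B0}; idom=B0
  B7: preds {B4,B5,B8}: {B0,B2,B4} ∩ {B0,B5} ∩ {B0,B7,B8} = {B0}; idom=B0

DF walk-up:
  B5←B2: walk B2 to B0
  B5←B3: walk B3→B1 to B0
  B6←B4: walk B4→B2 to B0
  B6←B5: walk B5 to B0
  B7←B4: walk B4→B2 to B0
  B7←B5: walk B5 to B0
  B7←B8: walk B8→B7 to B0
  B0 → ∅
  B1 → {B5}
  B2 → {B5,B6,B7}
  B3 → {B5}
  B4 → {B6,B7}
  B5 → {B6,B7}
  B6 → ∅
  B7 → {B7}
  B8 → {B7}

φ for k: defs {B1,B2,B6}
  DF⁺ = {B5,B6,B7}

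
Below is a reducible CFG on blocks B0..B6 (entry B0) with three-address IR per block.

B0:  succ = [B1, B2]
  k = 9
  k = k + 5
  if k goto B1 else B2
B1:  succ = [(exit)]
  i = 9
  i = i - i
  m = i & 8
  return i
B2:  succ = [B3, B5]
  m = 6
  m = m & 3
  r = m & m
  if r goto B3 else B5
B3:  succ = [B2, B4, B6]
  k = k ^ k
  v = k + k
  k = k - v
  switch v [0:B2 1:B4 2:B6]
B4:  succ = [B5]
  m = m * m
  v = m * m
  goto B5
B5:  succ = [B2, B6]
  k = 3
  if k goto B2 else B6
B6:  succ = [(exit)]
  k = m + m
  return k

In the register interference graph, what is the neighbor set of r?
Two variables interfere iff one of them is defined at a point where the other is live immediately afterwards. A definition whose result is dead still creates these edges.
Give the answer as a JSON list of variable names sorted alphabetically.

Answer: ["k", "m"]

Analysis:
Per-block:
  B0: def={k} ue=∅
  B1: def={i,m} ue=∅
  B2: def={m,r} ue=∅
  B3: def={k,v} ue={k}
  B4: def={m,v} ue={m}
  B5: def={k} ue=∅
  B6: def={k} ue={m}

Backward fixpoint:
  B0 li=∅ lo={k}
  B1 li=∅ lo=∅
  B2 li={k} lo={k,m}
  B3 li={k,m} lo={k,m}
  B4 li={m} lo={m}
  B5 li={m} lo={k,m}
  B6 li={m} lo=∅

Conflict graph:
  i↔{m}
  k↔{m,r,v}
  m↔{i,k,r,v}
  r↔{k,m}
  v↔{k,m}

N(r) = ["k", "m"]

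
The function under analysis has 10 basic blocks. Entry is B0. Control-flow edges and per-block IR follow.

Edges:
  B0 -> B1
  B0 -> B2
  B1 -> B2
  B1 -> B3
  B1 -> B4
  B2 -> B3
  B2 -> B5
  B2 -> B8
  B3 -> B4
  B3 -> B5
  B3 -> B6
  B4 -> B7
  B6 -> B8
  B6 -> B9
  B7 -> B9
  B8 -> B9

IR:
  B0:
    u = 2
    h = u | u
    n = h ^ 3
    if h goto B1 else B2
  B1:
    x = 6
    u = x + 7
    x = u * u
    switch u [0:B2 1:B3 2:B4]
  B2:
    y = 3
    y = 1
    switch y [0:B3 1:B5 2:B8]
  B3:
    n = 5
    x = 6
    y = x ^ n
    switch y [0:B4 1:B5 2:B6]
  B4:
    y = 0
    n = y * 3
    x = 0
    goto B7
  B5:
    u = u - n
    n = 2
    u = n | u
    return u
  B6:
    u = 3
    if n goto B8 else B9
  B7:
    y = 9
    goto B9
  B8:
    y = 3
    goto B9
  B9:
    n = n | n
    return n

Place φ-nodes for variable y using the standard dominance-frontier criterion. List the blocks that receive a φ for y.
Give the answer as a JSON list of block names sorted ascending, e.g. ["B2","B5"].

Answer: ["B3", "B4", "B5", "B8", "B9"]

Analysis:
idom tree: B1←B0 B2←B0 B3←B0 B4←B0 B5←B0 B6←B3 B7←B4 B8←B0 B9←B0
Join-block Dom:
  B2: preds {B0,B1}: {B0} ∩ {B0,B1} = {B0}; idom=B0
  B3: preds {B1,B2}: {B0,B1} ∩ {B0,B2} = {B0}; idom=B0
  B4: preds {B1,B3}: {B0,B1} ∩ {B0,B3} = {B0}; idom=B0
  B5: preds {B2,B3}: {B0,B2} ∩ {B0,B3} = {B0}; idom=B0
  B8: preds {B2,B6}: {B0,B2} ∩ {B0,B3,B6} = {B0}; idom=B0
  B9: preds {B6,B7,B8}: {B0,B3,B6} ∩ {B0,B4,B7} ∩ {B0,B8} = {B0}; idom=B0

DF walk-up:
  B2←B0: walk · to B0
  B2←B1: walk B1 to B0
  B3←B1: walk B1 to B0
  B3←B2: walk B2 to B0
  B4←B1: walk B1 to B0
  B4←B3: walk B3 to B0
  B5←B2: walk B2 to B0
  B5←B3: walk B3 to B0
  B8←B2: walk B2 to B0
  B8←B6: walk B6→B3 to B0
  B9←B6: walk B6→B3 to B0
  B9←B7: walk B7→B4 to B0
  B9←B8: walk B8 to B0
  B0: DF=∅
  B1: DF={B2,B3,B4}
  B2: DF={B3,B5,B8}
  B3: DF={B4,B5,B8,B9}
  B4: DF={B9}
  B5: DF=∅
  B6: DF={B8,B9}
  B7: DF={B9}
  B8: DF={B9}
  B9: DF=∅

φ for y: defs {B2,B3,B4,B7,B8}
  DF⁺ = {B3,B4,B5,B8,B9}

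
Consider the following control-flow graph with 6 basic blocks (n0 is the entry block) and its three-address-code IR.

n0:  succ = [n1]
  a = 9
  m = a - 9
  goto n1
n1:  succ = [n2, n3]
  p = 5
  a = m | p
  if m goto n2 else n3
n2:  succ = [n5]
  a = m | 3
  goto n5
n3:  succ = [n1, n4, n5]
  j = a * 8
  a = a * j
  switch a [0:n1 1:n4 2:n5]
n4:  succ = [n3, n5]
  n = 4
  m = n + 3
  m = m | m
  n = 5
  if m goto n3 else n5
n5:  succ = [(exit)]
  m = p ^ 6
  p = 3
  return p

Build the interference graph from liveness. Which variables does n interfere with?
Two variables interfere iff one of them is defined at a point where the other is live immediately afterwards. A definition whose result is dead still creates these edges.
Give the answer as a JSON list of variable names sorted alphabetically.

Block summaries:
  n0 def {a,m} use ∅
  n1 def {a,p} use {m}
  n2 def {a} use {m}
  n3 def {a,j} use {a}
  n4 def {m,n} use ∅
  n5 def {m,p} use {p}

Backward fixpoint:
  n0: in=∅ out={m}
  n1: in={m} out={a,m,p}
  n2: in={m,p} out={p}
  n3: in={a,m,p} out={a,m,p}
  n4: in={a,p} out={a,m,p}
  n5: in={p} out=∅

Conflict graph:
  a — {j,m,n,p}
  j — {a,m,p}
  m — {a,j,n,p}
  n — {a,m,p}
  p — {a,j,m,n}

N(n) = ["a", "m", "p"]

Answer: ["a", "m", "p"]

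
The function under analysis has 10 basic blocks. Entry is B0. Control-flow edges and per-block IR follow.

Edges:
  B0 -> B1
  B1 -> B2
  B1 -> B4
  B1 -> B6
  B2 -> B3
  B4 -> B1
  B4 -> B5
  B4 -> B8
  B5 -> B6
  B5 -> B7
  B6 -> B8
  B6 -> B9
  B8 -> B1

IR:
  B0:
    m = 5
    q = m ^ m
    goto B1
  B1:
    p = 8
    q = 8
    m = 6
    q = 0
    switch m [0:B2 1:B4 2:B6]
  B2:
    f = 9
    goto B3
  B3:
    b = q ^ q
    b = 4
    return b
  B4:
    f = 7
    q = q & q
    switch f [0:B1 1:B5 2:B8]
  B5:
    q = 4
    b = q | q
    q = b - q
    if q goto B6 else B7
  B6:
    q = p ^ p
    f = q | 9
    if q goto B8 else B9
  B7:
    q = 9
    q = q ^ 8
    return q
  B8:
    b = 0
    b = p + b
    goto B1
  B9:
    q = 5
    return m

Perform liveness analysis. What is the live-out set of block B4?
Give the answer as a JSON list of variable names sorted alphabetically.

Answer: ["m", "p"]

Derivation:
Block summaries:
  B0: {m,q} / ∅
  B1: {m,p,q} / ∅
  B2: {f} / ∅
  B3: {b} / {q}
  B4: {f,q} / {q}
  B5: {b,q} / ∅
  B6: {f,q} / {p}
  B7: {q} / ∅
  B8: {b} / {p}
  B9: {q} / {m}

Liveness:
  B0: in=∅ out=∅
  B1: in=∅ out={m,p,q}
  B2: in={q} out={q}
  B3: in={q} out=∅
  B4: in={m,p,q} out={m,p}
  B5: in={m,p} out={m,p}
  B6: in={m,p} out={m,p}
  B7: in=∅ out=∅
  B8: in={p} out=∅
  B9: in={m} out=∅

live-out(B4) = ["m", "p"]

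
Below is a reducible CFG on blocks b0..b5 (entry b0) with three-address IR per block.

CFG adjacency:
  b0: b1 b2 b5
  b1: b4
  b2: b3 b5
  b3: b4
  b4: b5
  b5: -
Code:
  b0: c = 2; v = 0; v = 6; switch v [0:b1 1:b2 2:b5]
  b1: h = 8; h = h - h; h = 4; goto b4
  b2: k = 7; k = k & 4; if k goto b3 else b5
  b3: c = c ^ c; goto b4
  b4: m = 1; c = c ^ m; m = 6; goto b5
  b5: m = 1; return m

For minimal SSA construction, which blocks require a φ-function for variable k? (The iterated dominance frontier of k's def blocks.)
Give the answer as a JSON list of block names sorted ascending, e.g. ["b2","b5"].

Answer: ["b4", "b5"]

Analysis:
idom tree: b1←b0 b2←b0 b3←b2 b4←b0 b5←b0
Dom∩ at merges:
  b4: preds {b1,b3}: {b0,b1} ∩ {b0,b2,b3} = {b0}; idom=b0
  b5: preds {b0,b2,b4}: {b0} ∩ {b0,b2} ∩ {b0,b4} = {b0}; idom=b0

DF derivation:
  b4←b1: walk b1 to b0
  b4←b3: walk b3→b2 to b0
  b5←b0: walk · to b0
  b5←b2: walk b2 to b0
  b5←b4: walk b4 to b0
  DF(b0)=∅
  DF(b1)={b4}
  DF(b2)={b4,b5}
  DF(b3)={b4}
  DF(b4)={b5}
  DF(b5)=∅

φ for k: defs {b2}
  DF⁺ = {b4,b5}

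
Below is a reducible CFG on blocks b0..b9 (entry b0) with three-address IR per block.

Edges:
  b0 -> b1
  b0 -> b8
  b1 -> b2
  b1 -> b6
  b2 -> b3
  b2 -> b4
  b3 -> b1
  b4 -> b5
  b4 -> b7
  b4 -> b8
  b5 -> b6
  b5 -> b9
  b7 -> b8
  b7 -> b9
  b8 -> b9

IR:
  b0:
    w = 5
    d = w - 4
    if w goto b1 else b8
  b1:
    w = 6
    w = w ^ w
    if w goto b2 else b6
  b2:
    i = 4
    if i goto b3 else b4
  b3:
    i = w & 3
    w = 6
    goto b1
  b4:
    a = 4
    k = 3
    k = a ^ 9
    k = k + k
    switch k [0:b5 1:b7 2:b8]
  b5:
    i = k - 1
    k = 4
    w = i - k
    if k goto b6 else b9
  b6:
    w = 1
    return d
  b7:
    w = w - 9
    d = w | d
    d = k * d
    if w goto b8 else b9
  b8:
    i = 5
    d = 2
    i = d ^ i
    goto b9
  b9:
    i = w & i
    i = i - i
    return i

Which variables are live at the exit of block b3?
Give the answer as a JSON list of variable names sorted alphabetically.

Answer: ["d"]

Derivation:
Per-block:
  b0: def={d,w} ue=∅
  b1: def={w} ue=∅
  b2: def={i} ue=∅
  b3: def={i,w} ue={w}
  b4: def={a,k} ue=∅
  b5: def={i,k,w} ue={k}
  b6: def={w} ue={d}
  b7: def={d,w} ue={d,k,w}
  b8: def={d,i} ue=∅
  b9: def={i} ue={i,w}

Backward fixpoint:
  b0 li=∅ lo={d,w}
  b1 li={d} lo={d,w}
  b2 li={d,w} lo={d,i,w}
  b3 li={d,w} lo={d}
  b4 li={d,i,w} lo={d,i,k,w}
  b5 li={d,k} lo={d,i,w}
  b6 li={d} lo=∅
  b7 li={d,i,k,w} lo={i,w}
  b8 li={w} lo={i,w}
  b9 li={i,w} lo=∅

live-out(b3) = ["d"]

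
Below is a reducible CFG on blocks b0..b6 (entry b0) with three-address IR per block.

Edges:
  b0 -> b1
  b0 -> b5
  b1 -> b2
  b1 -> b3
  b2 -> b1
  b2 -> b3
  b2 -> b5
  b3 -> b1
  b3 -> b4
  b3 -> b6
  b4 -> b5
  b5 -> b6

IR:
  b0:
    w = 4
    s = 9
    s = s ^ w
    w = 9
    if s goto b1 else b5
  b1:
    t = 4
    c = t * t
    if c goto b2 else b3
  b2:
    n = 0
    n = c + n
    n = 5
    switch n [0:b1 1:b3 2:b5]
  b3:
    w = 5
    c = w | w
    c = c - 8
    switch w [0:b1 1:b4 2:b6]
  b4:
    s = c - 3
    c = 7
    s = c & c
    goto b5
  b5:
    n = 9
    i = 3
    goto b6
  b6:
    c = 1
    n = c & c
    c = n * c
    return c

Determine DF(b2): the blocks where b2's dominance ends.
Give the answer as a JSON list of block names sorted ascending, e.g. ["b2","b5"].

Answer: ["b1", "b3", "b5"]

Analysis:
idom tree: b1←b0 b2←b1 b3←b1 b4←b3 b5←b0 b6←b0
Dom∩ at merges:
  b1: preds {b0,b2,b3}: {b0} ∩ {b0,b1,b2} ∩ {b0,b1,b3} = {b0}; idom=b0
  b3: preds {b1,b2}: {b0,b1} ∩ {b0,b1,b2} = {b0,b1}; idom=b1
  b5: preds {b0,b2,b4}: {b0} ∩ {b0,b1,b2} ∩ {b0,b1,b3,b4} = {b0}; idom=b0
  b6: preds {b3,b5}: {b0,b1,b3} ∩ {b0,b5} = {b0}; idom=b0

DF walk-up:
  join b1 pred b0: · stop@b0
  join b1 pred b2: b2→b1 stop@b0
  join b1 pred b3: b3→b1 stop@b0
  join b3 pred b1: · stop@b1
  join b3 pred b2: b2 stop@b1
  join b5 pred b0: · stop@b0
  join b5 pred b2: b2→b1 stop@b0
  join b5 pred b4: b4→b3→b1 stop@b0
  join b6 pred b3: b3→b1 stop@b0
  join b6 pred b5: b5 stop@b0
  DF(b0)=∅
  DF(b1)={b1,b5,b6}
  DF(b2)={b1,b3,b5}
  DF(b3)={b1,b5,b6}
  DF(b4)={b5}
  DF(b5)={b6}
  DF(b6)=∅

DF(b2) = ["b1", "b3", "b5"]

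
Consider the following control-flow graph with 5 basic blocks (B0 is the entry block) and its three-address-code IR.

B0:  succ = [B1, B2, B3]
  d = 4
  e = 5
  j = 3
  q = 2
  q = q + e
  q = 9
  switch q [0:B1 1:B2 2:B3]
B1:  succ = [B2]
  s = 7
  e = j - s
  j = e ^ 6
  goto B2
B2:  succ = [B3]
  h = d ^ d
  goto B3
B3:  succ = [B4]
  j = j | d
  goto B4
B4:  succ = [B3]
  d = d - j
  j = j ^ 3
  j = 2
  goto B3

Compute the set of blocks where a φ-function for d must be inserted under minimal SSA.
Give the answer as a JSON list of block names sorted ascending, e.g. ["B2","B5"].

Answer: ["B3"]

Working:
idom tree: B1←B0 B2←B0 B3←B0 B4←B3
Dom at joins:
  B2: preds {B0,B1}: {B0} ∩ {B0,B1} = {B0}; idom=B0
  B3: preds {B0,B2,B4}: {B0} ∩ {B0,B2} ∩ {B0,B3,B4} = {B0}; idom=B0

DF derivation:
  B2←B0: walk · to B0
  B2←B1: walk B1 to B0
  B3←B0: walk · to B0
  B3←B2: walk B2 to B0
  B3←B4: walk B4→B3 to B0
  B0: DF=∅
  B1: DF={B2}
  B2: DF={B3}
  B3: DF={B3}
  B4: DF={B3}

φ for d: defs {B0,B4}
  DF⁺ = {B3}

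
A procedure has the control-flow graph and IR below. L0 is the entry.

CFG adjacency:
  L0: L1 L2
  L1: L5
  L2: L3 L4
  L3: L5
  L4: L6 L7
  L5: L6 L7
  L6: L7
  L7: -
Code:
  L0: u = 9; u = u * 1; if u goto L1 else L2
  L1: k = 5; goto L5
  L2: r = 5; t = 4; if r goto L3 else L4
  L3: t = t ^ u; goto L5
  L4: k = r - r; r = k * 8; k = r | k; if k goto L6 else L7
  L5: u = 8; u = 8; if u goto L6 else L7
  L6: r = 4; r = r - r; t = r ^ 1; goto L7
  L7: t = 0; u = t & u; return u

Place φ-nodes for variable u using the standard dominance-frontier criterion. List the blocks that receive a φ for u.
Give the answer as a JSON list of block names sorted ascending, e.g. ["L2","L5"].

Answer: ["L6", "L7"]

Derivation:
idom tree: L1←L0 L2←L0 L3←L2 L4←L2 L5←L0 L6←L0 L7←L0
Dom at joins:
  L5: preds {L1,L3}: {L0,L1} ∩ {L0,L2,L3} = {L0}; idom=L0
  L6: preds {L4,L5}: {L0,L2,L4} ∩ {L0,L5} = {L0}; idom=L0
  L7: preds {L4,L5,L6}: {L0,L2,L4} ∩ {L0,L5} ∩ {L0,L6} = {L0}; idom=L0

Frontier:
  join L5 pred L1: L1 stop@L0
  join L5 pred L3: L3→L2 stop@L0
  join L6 pred L4: L4→L2 stop@L0
  join L6 pred L5: L5 stop@L0
  join L7 pred L4: L4→L2 stop@L0
  join L7 pred L5: L5 stop@L0
  join L7 pred L6: L6 stop@L0
  L0 → ∅
  L1 → {L5}
  L2 → {L5,L6,L7}
  L3 → {L5}
  L4 → {L6,L7}
  L5 → {L6,L7}
  L6 → {L7}
  L7 → ∅

φ for u: defs {L0,L5,L7}
  DF⁺ = {L6,L7}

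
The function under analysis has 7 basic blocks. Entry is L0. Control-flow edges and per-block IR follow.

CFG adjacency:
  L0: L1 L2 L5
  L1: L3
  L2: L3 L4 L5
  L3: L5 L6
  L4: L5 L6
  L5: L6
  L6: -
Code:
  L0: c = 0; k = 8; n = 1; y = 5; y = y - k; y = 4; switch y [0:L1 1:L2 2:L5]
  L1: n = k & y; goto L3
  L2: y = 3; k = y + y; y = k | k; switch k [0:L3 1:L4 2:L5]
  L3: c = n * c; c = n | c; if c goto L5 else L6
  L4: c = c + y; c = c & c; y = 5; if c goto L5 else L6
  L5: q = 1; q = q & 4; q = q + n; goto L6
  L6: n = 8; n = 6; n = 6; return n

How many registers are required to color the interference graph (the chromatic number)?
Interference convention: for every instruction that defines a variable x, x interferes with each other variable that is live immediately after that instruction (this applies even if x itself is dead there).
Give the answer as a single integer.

Answer: 4

Analysis:
Block summaries:
  L0 def {c,k,n,y} use ∅
  L1 def {n} use {k,y}
  L2 def {k,y} use ∅
  L3 def {c} use {c,n}
  L4 def {c,y} use {c,y}
  L5 def {q} use {n}
  L6 def {n} use ∅

Backward fixpoint:
  L0 li=∅ lo={c,k,n,y}
  L1 li={c,k,y} lo={c,n}
  L2 li={c,n} lo={c,n,y}
  L3 li={c,n} lo={n}
  L4 li={c,n,y} lo={n}
  L5 li={n} lo=∅
  L6 li=∅ lo=∅

Interference:
  c↔{k,n,y}
  k↔{c,n,y}
  n↔{c,k,q,y}
  q↔{n}
  y↔{c,k,n}

Chromatic number:
  {c,k,n,y} pairwise interfere (4-clique) ⇒ χ ≥ 4
  4-colouring: c0={n}  c1={c,q}  c2={k}  c3={y}
  χ = 4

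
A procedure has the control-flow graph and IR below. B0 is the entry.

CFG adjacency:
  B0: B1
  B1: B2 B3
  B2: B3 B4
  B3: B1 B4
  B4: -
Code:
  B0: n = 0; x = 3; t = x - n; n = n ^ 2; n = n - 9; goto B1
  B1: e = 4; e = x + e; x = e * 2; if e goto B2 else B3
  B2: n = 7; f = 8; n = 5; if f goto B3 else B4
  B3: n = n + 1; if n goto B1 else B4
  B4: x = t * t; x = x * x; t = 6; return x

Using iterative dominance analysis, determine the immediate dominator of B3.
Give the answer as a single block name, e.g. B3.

Answer: B1

Working:
idom tree: B1←B0 B2←B1 B3←B1 B4←B1
Dom at joins:
  B1: preds {B0,B3}: {B0} ∩ {B0,B1,B3} = {B0}; idom=B0
  B3: preds {B1,B2}: {B0,B1} ∩ {B0,B1,B2} = {B0,B1}; idom=B1
  B4: preds {B2,B3}: {B0,B1,B2} ∩ {B0,B1,B3} = {B0,B1}; idom=B1

idom(B3) = B1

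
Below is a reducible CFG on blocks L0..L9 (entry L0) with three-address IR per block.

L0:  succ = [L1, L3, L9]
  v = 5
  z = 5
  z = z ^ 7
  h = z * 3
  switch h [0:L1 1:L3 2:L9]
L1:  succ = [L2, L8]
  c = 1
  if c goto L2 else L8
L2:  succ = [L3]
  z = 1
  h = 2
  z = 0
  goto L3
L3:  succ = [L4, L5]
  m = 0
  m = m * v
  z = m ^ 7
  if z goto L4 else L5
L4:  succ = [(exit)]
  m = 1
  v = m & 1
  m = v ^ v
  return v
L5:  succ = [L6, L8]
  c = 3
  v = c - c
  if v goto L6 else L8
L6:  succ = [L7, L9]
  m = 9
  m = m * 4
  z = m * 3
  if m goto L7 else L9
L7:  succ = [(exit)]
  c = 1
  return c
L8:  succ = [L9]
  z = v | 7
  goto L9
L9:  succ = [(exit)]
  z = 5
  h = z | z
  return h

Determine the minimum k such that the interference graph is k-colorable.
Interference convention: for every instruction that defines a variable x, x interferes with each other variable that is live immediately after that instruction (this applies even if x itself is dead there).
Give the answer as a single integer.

def/use:
  L0: {h,v,z} / ∅
  L1: {c} / ∅
  L2: {h,z} / ∅
  L3: {m,z} / {v}
  L4: {m,v} / ∅
  L5: {c,v} / ∅
  L6: {m,z} / ∅
  L7: {c} / ∅
  L8: {z} / {v}
  L9: {h,z} / ∅

Live sets:
  L0: in=∅ out={v}
  L1: in={v} out={v}
  L2: in={v} out={v}
  L3: in={v} out=∅
  L4: in=∅ out=∅
  L5: in=∅ out={v}
  L6: in=∅ out=∅
  L7: in=∅ out=∅
  L8: in={v} out=∅
  L9: in=∅ out=∅

Conflict graph:
  c — {v}
  h — {v}
  m — {v,z}
  v — {c,h,m,z}
  z — {m,v}

Registers:
  {m,v,z} pairwise interfere (3-clique) ⇒ χ ≥ 3
  assign c→c1 h→c1 m→c1 v→c0 z→c2 — no edge inside a register ⇒ χ ≤ 3
  χ = 3

Answer: 3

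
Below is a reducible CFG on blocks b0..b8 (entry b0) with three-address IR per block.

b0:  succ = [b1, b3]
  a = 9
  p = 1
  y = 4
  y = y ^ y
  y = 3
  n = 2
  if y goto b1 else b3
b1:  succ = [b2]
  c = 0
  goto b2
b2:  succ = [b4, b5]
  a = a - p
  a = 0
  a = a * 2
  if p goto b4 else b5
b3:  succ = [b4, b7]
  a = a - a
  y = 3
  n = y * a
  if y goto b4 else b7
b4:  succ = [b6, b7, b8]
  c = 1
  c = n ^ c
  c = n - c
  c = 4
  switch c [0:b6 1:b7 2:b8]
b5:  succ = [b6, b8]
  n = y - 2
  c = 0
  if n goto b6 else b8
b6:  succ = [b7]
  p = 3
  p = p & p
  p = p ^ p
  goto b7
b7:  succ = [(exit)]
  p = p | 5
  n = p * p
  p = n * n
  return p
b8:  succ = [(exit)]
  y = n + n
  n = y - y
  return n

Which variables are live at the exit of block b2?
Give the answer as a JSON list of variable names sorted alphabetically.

Answer: ["n", "p", "y"]

Working:
def/use:
  b0 def {a,n,p,y} use ∅
  b1 def {c} use ∅
  b2 def {a} use {a,p}
  b3 def {a,n,y} use {a}
  b4 def {c} use {n}
  b5 def {c,n} use {y}
  b6 def {p} use ∅
  b7 def {n,p} use {p}
  b8 def {n,y} use {n}

Live sets:
  live b0: ∅→{a,n,p,y}
  live b1: {a,n,p,y}→{a,n,p,y}
  live b2: {a,n,p,y}→{n,p,y}
  live b3: {a,p}→{n,p}
  live b4: {n,p}→{n,p}
  live b5: {y}→{n}
  live b6: ∅→{p}
  live b7: {p}→∅
  live b8: {n}→∅

live-out(b2) = ["n", "p", "y"]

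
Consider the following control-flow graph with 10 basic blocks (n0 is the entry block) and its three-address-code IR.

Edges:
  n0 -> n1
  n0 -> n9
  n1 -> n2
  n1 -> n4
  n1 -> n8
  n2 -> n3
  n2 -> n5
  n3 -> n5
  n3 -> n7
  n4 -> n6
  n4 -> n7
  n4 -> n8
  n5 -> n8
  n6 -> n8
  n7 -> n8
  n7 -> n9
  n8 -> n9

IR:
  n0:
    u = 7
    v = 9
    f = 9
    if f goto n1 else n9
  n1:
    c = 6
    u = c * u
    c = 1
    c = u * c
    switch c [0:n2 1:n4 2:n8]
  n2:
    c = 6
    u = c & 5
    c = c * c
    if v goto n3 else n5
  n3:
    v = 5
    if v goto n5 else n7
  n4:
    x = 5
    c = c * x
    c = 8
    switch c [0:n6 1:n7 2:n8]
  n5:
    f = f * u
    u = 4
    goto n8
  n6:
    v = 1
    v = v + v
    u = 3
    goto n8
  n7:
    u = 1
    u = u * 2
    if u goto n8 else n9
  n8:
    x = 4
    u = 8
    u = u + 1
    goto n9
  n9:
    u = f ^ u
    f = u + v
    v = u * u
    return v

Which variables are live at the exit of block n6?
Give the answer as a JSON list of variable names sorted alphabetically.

Answer: ["f", "v"]

Analysis:
Block summaries:
  n0 def {f,u,v} use ∅
  n1 def {c,u} use {u}
  n2 def {c,u} use {v}
  n3 def {v} use ∅
  n4 def {c,x} use {c}
  n5 def {f,u} use {f,u}
  n6 def {u,v} use ∅
  n7 def {u} use ∅
  n8 def {u,x} use ∅
  n9 def {f,u,v} use {f,u,v}

Live sets:
  live n0: ∅→{f,u,v}
  live n1: {f,u,v}→{c,f,v}
  live n2: {f,v}→{f,u,v}
  live n3: {f,u}→{f,u,v}
  live n4: {c,f,v}→{f,v}
  live n5: {f,u,v}→{f,v}
  live n6: {f}→{f,v}
  live n7: {f,v}→{f,u,v}
  live n8: {f,v}→{f,u,v}
  live n9: {f,u,v}→∅

live-out(n6) = ["f", "v"]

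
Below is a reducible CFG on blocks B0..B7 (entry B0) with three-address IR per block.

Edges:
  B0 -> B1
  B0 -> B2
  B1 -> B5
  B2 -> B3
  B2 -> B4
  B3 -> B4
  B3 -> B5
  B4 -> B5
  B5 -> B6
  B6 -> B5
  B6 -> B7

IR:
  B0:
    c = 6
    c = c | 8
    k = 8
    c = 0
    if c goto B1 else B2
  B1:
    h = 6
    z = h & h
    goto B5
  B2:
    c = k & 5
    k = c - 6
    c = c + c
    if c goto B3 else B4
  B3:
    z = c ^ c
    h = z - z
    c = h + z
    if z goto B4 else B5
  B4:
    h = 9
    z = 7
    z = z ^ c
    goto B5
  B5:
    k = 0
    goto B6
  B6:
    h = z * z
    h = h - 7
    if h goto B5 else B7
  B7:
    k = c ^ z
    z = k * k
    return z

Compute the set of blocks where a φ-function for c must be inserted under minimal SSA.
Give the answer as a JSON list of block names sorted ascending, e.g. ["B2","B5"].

idom tree: B1←B0 B2←B0 B3←B2 B4←B2 B5←B0 B6←B5 B7←B6
Dom at joins:
  B4: preds {B2,B3}: {B0,B2} ∩ {B0,B2,B3} = {B0,B2}; idom=B2
  B5: preds {B1,B3,B4,B6}: {B0,B1} ∩ {B0,B2,B3} ∩ {B0,B2,B4} ∩ {B0,B5,B6} = {B0}; idom=B0

Frontier:
  B4←B2: walk · to B2
  B4←B3: walk B3 to B2
  B5←B1: walk B1 to B0
  B5←B3: walk B3→B2 to B0
  B5←B4: walk B4→B2 to B0
  B5←B6: walk B6→B5 to B0
  DF(B0)=∅
  DF(B1)={B5}
  DF(B2)={B5}
  DF(B3)={B4,B5}
  DF(B4)={B5}
  DF(B5)={B5}
  DF(B6)={B5}
  DF(B7)=∅

φ for c: defs {B0,B2,B3}
  DF⁺ = {B4,B5}

Answer: ["B4", "B5"]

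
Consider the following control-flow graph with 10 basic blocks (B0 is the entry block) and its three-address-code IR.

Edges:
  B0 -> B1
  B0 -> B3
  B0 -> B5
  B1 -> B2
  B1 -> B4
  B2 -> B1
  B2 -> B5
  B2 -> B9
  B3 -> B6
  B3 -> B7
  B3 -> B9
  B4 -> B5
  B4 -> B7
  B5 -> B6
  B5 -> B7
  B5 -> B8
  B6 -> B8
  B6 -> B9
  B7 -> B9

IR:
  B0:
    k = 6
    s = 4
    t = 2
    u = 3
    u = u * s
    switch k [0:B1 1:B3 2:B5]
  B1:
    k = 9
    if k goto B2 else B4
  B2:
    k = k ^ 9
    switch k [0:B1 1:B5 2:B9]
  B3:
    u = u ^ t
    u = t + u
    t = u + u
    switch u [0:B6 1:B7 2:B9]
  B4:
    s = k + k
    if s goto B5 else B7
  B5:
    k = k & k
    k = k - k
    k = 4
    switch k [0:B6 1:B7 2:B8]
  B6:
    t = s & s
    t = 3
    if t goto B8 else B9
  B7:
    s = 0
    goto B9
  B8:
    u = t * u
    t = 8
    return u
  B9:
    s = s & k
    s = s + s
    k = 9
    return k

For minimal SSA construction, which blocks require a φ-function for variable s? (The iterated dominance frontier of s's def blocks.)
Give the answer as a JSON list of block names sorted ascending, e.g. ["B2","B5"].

idom tree: B1←B0 B2←B1 B3←B0 B4←B1 B5←B0 B6←B0 B7←B0 B8←B0 B9←B0
Join-block Dom:
  B1: preds {B0,B2}: {B0} ∩ {B0,B1,B2} = {B0}; idom=B0
  B5: preds {B0,B2,B4}: {B0} ∩ {B0,B1,B2} ∩ {B0,B1,B4} = {B0}; idom=B0
  B6: preds {B3,B5}: {B0,B3} ∩ {B0,B5} = {B0}; idom=B0
  B7: preds {B3,B4,B5}: {B0,B3} ∩ {B0,B1,B4} ∩ {B0,B5} = {B0}; idom=B0
  B8: preds {B5,B6}: {B0,B5} ∩ {B0,B6} = {B0}; idom=B0
  B9: preds {B2,B3,B6,B7}: {B0,B1,B2} ∩ {B0,B3} ∩ {B0,B6} ∩ {B0,B7} = {B0}; idom=B0

DF walk-up:
  join B1 pred B0: · stop@B0
  join B1 pred B2: B2→B1 stop@B0
  join B5 pred B0: · stop@B0
  join B5 pred B2: B2→B1 stop@B0
  join B5 pred B4: B4→B1 stop@B0
  join B6 pred B3: B3 stop@B0
  join B6 pred B5: B5 stop@B0
  join B7 pred B3: B3 stop@B0
  join B7 pred B4: B4→B1 stop@B0
  join B7 pred B5: B5 stop@B0
  join B8 pred B5: B5 stop@B0
  join B8 pred B6: B6 stop@B0
  join B9 pred B2: B2→B1 stop@B0
  join B9 pred B3: B3 stop@B0
  join B9 pred B6: B6 stop@B0
  join B9 pred B7: B7 stop@B0
  DF(B0)=∅
  DF(B1)={B1,B5,B7,B9}
  DF(B2)={B1,B5,B9}
  DF(B3)={B6,B7,B9}
  DF(B4)={B5,B7}
  DF(B5)={B6,B7,B8}
  DF(B6)={B8,B9}
  DF(B7)={B9}
  DF(B8)=∅
  DF(B9)=∅

φ for s: defs {B0,B4,B7,B9}
  DF⁺ = {B5,B6,B7,B8,B9}

Answer: ["B5", "B6", "B7", "B8", "B9"]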